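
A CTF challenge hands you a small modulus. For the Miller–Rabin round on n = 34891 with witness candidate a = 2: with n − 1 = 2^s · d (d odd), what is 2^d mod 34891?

n − 1 = 34890 = 2^1 · 17445, so s = 1 and d = 17445.
Repeated squaring mod 34891: 2^1 ≡ 2, 2^2 ≡ 4, 2^4 ≡ 16, 2^8 ≡ 256, 2^16 ≡ 30645, 2^32 ≡ 24760, 2^64 ≡ 22730, 2^128 ≡ 21863, 2^256 ≡ 18960, 2^512 ≡ 34518, 2^1024 ≡ 34456, 2^2048 ≡ 14770, 2^4096 ≡ 14368, 2^8192 ≡ 24268, 2^16384 ≡ 10635.
17445 = 16384 + 1024 + 32 + 4 + 1, so 2^17445 ≡ 10635·34456·24760·16·2 ≡ 1139 (mod 34891).

1139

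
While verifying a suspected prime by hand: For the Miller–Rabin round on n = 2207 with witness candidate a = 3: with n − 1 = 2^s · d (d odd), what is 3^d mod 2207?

n − 1 = 2206 = 2^1 · 1103, so s = 1 and d = 1103.
3^1103 mod 2207 = 1.

1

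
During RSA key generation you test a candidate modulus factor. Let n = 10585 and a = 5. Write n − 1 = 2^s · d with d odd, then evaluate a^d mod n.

9395

n − 1 = 10584 = 2^3 · 1323, so s = 3 and d = 1323.
5^1323 mod 10585 = 9395.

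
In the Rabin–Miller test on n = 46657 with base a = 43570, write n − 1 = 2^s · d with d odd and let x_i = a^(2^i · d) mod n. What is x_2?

5773

n − 1 = 46656 = 2^6 · 729, so s = 6 and d = 729.
x_0 = 43570^729 mod 46657 = 29895.
x_1 = 29895^2 mod 46657 = 42847.
x_2 = 42847^2 mod 46657 = 5773.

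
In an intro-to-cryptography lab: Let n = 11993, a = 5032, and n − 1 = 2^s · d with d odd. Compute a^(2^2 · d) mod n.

9043

n − 1 = 11992 = 2^3 · 1499, so s = 3 and d = 1499.
Repeated squaring mod 11993: 5032^1 ≡ 5032, 5032^2 ≡ 3801, 5032^4 ≡ 8029, 5032^8 ≡ 2466, 5032^16 ≡ 705, 5032^32 ≡ 5312, 5032^64 ≡ 9808, 5032^128 ≡ 1011, 5032^256 ≡ 2716, 5032^512 ≡ 961, 5032^1024 ≡ 60.
1499 = 1024 + 256 + 128 + 64 + 16 + 8 + 2 + 1, so 5032^1499 ≡ 60·2716·1011·9808·705·2466·3801·5032 ≡ 2909 (mod 11993).
x_0 = 2909.
x_1 = 2909^2 mod 11993 = 7216.
x_2 = 7216^2 mod 11993 = 9043.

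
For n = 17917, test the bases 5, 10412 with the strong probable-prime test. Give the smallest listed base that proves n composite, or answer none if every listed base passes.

5

n − 1 = 17916 = 2^2 · 4479, so s = 2 and d = 4479.
Base 5: x_0 = 5^4479 mod 17917 = 4092. x_0 is neither 1 nor 17916, so continue squaring. x_1 = 4092^2 mod 17917 = 9986. Reached i = s−1 = 1 without hitting −1: 5 is a Miller–Rabin witness and 17917 is composite.
Base 10412: x_0 = 10412^4479 mod 17917 = 8835. x_0 is neither 1 nor 17916, so continue squaring. x_1 = 8835^2 mod 17917 = 10773. Reached i = s−1 = 1 without hitting −1: 10412 is a Miller–Rabin witness and 17917 is composite.
The smallest witness among the given bases is 5.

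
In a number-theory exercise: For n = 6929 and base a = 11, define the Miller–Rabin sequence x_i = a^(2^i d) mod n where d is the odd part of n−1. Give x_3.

n − 1 = 6928 = 2^4 · 433, so s = 4 and d = 433.
By repeated squaring, 11^433 ≡ 5692 (mod 6929).
x_0 = 5692.
x_1 = 5692^2 mod 6929 = 5789.
x_2 = 5789^2 mod 6929 = 3877.
x_3 = 3877^2 mod 6929 = 2128.

2128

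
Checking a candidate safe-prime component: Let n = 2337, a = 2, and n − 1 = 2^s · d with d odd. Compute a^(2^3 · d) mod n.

1738

n − 1 = 2336 = 2^5 · 73, so s = 5 and d = 73.
Repeated squaring mod 2337: 2^1 ≡ 2, 2^2 ≡ 4, 2^4 ≡ 16, 2^8 ≡ 256, 2^16 ≡ 100, 2^32 ≡ 652, 2^64 ≡ 2107.
73 = 64 + 8 + 1, so 2^73 ≡ 2107·256·2 ≡ 1427 (mod 2337).
x_0 = 1427.
x_1 = 1427^2 mod 2337 = 802.
x_2 = 802^2 mod 2337 = 529.
x_3 = 529^2 mod 2337 = 1738.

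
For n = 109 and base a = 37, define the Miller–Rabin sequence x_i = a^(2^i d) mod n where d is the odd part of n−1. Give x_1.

108

n − 1 = 108 = 2^2 · 27, so s = 2 and d = 27.
Repeated squaring mod 109: 37^1 ≡ 37, 37^2 ≡ 61, 37^4 ≡ 15, 37^8 ≡ 7, 37^16 ≡ 49.
27 = 16 + 8 + 2 + 1, so 37^27 ≡ 49·7·61·37 ≡ 33 (mod 109).
x_0 = 33.
x_1 = 33^2 mod 109 = 108.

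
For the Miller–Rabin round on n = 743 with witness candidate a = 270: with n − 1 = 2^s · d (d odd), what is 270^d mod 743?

742

n − 1 = 742 = 2^1 · 371, so s = 1 and d = 371.
270^371 mod 743 = 742.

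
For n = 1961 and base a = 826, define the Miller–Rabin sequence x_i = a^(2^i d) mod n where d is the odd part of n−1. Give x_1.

941

n − 1 = 1960 = 2^3 · 245, so s = 3 and d = 245.
x_0 = 826^245 mod 1961 = 662.
x_1 = 662^2 mod 1961 = 941.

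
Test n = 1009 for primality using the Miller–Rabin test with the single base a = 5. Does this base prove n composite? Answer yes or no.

n − 1 = 1008 = 2^4 · 63, so s = 4 and d = 63.
Repeated squaring mod 1009: 5^1 ≡ 5, 5^2 ≡ 25, 5^4 ≡ 625, 5^8 ≡ 142, 5^16 ≡ 993, 5^32 ≡ 256.
63 = 32 + 16 + 8 + 4 + 2 + 1, so 5^63 ≡ 256·993·142·625·25·5 ≡ 192 (mod 1009).
x_0 = 5^63 mod 1009 = 192.
x_0 is neither 1 nor 1008, so continue squaring.
x_1 = 192^2 mod 1009 = 540.
x_2 = 540^2 mod 1009 = 1008.
x_2 ≡ −1, so 5 is not a witness.

no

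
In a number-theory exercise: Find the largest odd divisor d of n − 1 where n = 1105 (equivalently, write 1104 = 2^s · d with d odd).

Halving: 1104 → 552 → 276 → 138 → 69; 69 is odd.
So 1104 = 2^4 · 69.

69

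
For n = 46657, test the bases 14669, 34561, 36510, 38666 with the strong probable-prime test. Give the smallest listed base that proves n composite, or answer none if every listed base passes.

n − 1 = 46656 = 2^6 · 729, so s = 6 and d = 729.
Base 14669: x_0 = 14669^729 mod 46657 = 41150. x_0 is neither 1 nor 46656, so continue squaring. x_1 = 41150^2 mod 46657 = 46656. x_1 ≡ −1, so 14669 is not a witness.
Base 34561: x_0 = 34561^729 mod 46657 = 41439. x_0 is neither 1 nor 46656, so continue squaring. x_1 = 41439^2 mod 46657 = 26493. x_2 = 26493^2 mod 46657 = 17798. x_3 = 17798^2 mod 46657 = 14431. x_4 = 14431^2 mod 46657 = 23570. x_5 = 23570^2 mod 46657 = 1. x_5 = 1 but x_4 ≠ ±1, a nontrivial square root of 1 — 34561 is a witness and 46657 is composite.
Base 36510: x_0 = 36510^729 mod 46657 = 5660. x_0 is neither 1 nor 46656, so continue squaring. x_1 = 5660^2 mod 46657 = 28898. x_2 = 28898^2 mod 46657 = 27418. x_3 = 27418^2 mod 46657 = 9140. x_4 = 9140^2 mod 46657 = 23570. x_5 = 23570^2 mod 46657 = 1. x_5 = 1 but x_4 ≠ ±1, a nontrivial square root of 1 — 36510 is a witness and 46657 is composite.
Base 38666: x_0 = 38666^729 mod 46657 = 31303. x_0 is neither 1 nor 46656, so continue squaring. x_1 = 31303^2 mod 46657 = 34152. x_2 = 34152^2 mod 46657 = 27418. x_3 = 27418^2 mod 46657 = 9140. x_4 = 9140^2 mod 46657 = 23570. x_5 = 23570^2 mod 46657 = 1. x_5 = 1 but x_4 ≠ ±1, a nontrivial square root of 1 — 38666 is a witness and 46657 is composite.
The smallest witness among the given bases is 34561.

34561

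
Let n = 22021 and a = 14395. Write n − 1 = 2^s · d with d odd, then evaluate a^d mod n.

n − 1 = 22020 = 2^2 · 5505, so s = 2 and d = 5505.
Repeated squaring mod 22021: 14395^1 ≡ 14395, 14395^2 ≡ 20436, 14395^4 ≡ 1831, 14395^8 ≡ 5369, 14395^16 ≡ 672, 14395^32 ≡ 11164, 14395^64 ≡ 18057, 14395^128 ≡ 12323, 14395^256 ≡ 21534, 14395^512 ≡ 16959, 14395^1024 ≡ 13421, 14395^2048 ≡ 13482, 14395^4096 ≡ 2990.
5505 = 4096 + 1024 + 256 + 128 + 1, so 14395^5505 ≡ 2990·13421·21534·12323·14395 ≡ 18543 (mod 22021).

18543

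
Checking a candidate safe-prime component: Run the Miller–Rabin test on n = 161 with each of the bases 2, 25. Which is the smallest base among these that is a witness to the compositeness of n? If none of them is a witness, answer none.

2

n − 1 = 160 = 2^5 · 5, so s = 5 and d = 5.
Base 2: x_0 = 2^5 mod 161 = 32. x_0 is neither 1 nor 160, so continue squaring. x_1 = 32^2 mod 161 = 58. x_2 = 58^2 mod 161 = 144. x_3 = 144^2 mod 161 = 128. x_4 = 128^2 mod 161 = 123. Reached i = s−1 = 4 without hitting −1: 2 is a Miller–Rabin witness and 161 is composite.
Base 25: x_0 = 25^5 mod 161 = 9. x_0 is neither 1 nor 160, so continue squaring. x_1 = 9^2 mod 161 = 81. x_2 = 81^2 mod 161 = 121. x_3 = 121^2 mod 161 = 151. x_4 = 151^2 mod 161 = 100. Reached i = s−1 = 4 without hitting −1: 25 is a Miller–Rabin witness and 161 is composite.
The smallest witness among the given bases is 2.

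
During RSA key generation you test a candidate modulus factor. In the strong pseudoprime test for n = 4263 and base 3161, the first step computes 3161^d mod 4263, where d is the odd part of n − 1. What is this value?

725

n − 1 = 4262 = 2^1 · 2131, so s = 1 and d = 2131.
3161^2131 mod 4263 = 725.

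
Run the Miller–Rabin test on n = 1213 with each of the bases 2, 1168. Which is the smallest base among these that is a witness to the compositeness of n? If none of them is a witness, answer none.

n − 1 = 1212 = 2^2 · 303, so s = 2 and d = 303.
Base 2: x_0 = 2^303 mod 1213 = 495. x_0 is neither 1 nor 1212, so continue squaring. x_1 = 495^2 mod 1213 = 1212. x_1 ≡ −1, so 2 is not a witness.
Base 1168: x_0 = 1168^303 mod 1213 = 718. x_0 is neither 1 nor 1212, so continue squaring. x_1 = 718^2 mod 1213 = 1212. x_1 ≡ −1, so 1168 is not a witness.
No listed base is a witness for 1213.

none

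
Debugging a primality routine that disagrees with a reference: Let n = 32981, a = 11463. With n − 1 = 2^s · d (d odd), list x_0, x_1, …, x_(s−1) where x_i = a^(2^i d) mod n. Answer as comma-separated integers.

n − 1 = 32980 = 2^2 · 8245, so s = 2 and d = 8245.
x_0 = 11463^8245 mod 32981 = 12828.
x_1 = 12828^2 mod 32981 = 15375.

12828, 15375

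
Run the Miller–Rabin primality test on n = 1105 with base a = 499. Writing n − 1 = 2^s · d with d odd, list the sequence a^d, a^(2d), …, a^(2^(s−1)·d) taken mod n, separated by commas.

109, 831, 1041, 781

n − 1 = 1104 = 2^4 · 69, so s = 4 and d = 69.
x_0 = 499^69 mod 1105 = 109.
x_1 = 109^2 mod 1105 = 831.
x_2 = 831^2 mod 1105 = 1041.
x_3 = 1041^2 mod 1105 = 781.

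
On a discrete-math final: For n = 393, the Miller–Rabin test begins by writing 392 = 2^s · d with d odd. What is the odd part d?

49

Halving: 392 → 196 → 98 → 49; 49 is odd.
So 392 = 2^3 · 49.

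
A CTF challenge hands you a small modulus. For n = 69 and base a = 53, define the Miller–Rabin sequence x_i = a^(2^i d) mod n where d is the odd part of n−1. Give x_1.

n − 1 = 68 = 2^2 · 17, so s = 2 and d = 17.
x_0 = 53^17 mod 69 = 65.
x_1 = 65^2 mod 69 = 16.

16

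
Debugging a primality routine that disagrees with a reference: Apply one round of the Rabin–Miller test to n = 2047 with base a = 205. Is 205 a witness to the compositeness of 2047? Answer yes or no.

yes

n − 1 = 2046 = 2^1 · 1023, so s = 1 and d = 1023.
x_0 = 205^1023 mod 2047 = 344.
x_0 ∉ {1, 2046} and s = 1, so 205 is a Miller–Rabin witness and 2047 is composite.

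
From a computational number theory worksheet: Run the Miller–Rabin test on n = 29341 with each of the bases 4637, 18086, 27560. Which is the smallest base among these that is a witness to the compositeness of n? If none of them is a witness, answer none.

18086

n − 1 = 29340 = 2^2 · 7335, so s = 2 and d = 7335.
Base 4637: x_0 = 4637^7335 mod 29341 = 1. x_0 = 1, so 4637 is not a witness.
Base 18086: x_0 = 18086^7335 mod 29341 = 25936. x_0 is neither 1 nor 29340, so continue squaring. x_1 = 25936^2 mod 29341 = 4330. Reached i = s−1 = 1 without hitting −1: 18086 is a Miller–Rabin witness and 29341 is composite.
Base 27560: x_0 = 27560^7335 mod 29341 = 20800. x_0 is neither 1 nor 29340, so continue squaring. x_1 = 20800^2 mod 29341 = 6955. Reached i = s−1 = 1 without hitting −1: 27560 is a Miller–Rabin witness and 29341 is composite.
The smallest witness among the given bases is 18086.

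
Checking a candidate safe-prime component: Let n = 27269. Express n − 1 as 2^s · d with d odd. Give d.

Halving: 27268 → 13634 → 6817; 6817 is odd.
So 27268 = 2^2 · 6817.

6817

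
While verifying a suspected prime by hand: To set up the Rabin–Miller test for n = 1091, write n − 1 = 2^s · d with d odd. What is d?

545

Halving: 1090 → 545; 545 is odd.
So 1090 = 2^1 · 545.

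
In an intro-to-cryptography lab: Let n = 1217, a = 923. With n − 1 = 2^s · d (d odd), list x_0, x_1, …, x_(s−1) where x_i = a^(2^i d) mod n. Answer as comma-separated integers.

n − 1 = 1216 = 2^6 · 19, so s = 6 and d = 19.
x_0 = 923^19 mod 1217 = 768.
x_1 = 768^2 mod 1217 = 796.
x_2 = 796^2 mod 1217 = 776.
x_3 = 776^2 mod 1217 = 978.
x_4 = 978^2 mod 1217 = 1139.
x_5 = 1139^2 mod 1217 = 1216.

768, 796, 776, 978, 1139, 1216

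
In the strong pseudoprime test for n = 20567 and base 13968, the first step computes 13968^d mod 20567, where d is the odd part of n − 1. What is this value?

n − 1 = 20566 = 2^1 · 10283, so s = 1 and d = 10283.
13968^10283 mod 20567 = 2305.

2305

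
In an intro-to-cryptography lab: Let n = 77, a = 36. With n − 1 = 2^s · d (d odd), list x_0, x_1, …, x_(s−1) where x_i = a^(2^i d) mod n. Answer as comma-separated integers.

15, 71

n − 1 = 76 = 2^2 · 19, so s = 2 and d = 19.
x_0 = 36^19 mod 77 = 15.
x_1 = 15^2 mod 77 = 71.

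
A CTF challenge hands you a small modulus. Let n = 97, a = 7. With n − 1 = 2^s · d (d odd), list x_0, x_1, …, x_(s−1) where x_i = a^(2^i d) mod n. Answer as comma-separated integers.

52, 85, 47, 75, 96

n − 1 = 96 = 2^5 · 3, so s = 5 and d = 3.
x_0 = 7^3 mod 97 = 52.
x_1 = 52^2 mod 97 = 85.
x_2 = 85^2 mod 97 = 47.
x_3 = 47^2 mod 97 = 75.
x_4 = 75^2 mod 97 = 96.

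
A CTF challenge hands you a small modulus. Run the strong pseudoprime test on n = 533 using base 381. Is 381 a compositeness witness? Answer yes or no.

n − 1 = 532 = 2^2 · 133, so s = 2 and d = 133.
By repeated squaring, 381^133 ≡ 95 (mod 533).
x_0 = 381^133 mod 533 = 95.
x_0 is neither 1 nor 532, so continue squaring.
x_1 = 95^2 mod 533 = 497.
Reached i = s−1 = 1 without hitting −1: 381 is a Miller–Rabin witness and 533 is composite.

yes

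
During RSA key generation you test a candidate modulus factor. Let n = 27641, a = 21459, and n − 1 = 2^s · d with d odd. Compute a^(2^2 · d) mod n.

26546

n − 1 = 27640 = 2^3 · 3455, so s = 3 and d = 3455.
x_0 = 21459^3455 mod 27641 = 16792.
x_1 = 16792^2 mod 27641 = 5423.
x_2 = 5423^2 mod 27641 = 26546.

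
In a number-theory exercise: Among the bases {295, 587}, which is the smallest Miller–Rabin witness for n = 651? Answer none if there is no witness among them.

none

n − 1 = 650 = 2^1 · 325, so s = 1 and d = 325.
Base 295: x_0 = 295^325 mod 651 = 1. x_0 = 1, so 295 is not a witness.
Base 587: x_0 = 587^325 mod 651 = 650. x_0 = 650 ≡ −1, so 587 is not a witness.
No listed base is a witness for 651.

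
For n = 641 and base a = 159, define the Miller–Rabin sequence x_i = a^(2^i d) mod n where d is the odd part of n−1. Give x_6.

1

n − 1 = 640 = 2^7 · 5, so s = 7 and d = 5.
Repeated squaring mod 641: 159^1 ≡ 159, 159^2 ≡ 282, 159^4 ≡ 40.
5 = 4 + 1, so 159^5 ≡ 40·159 ≡ 591 (mod 641).
x_0 = 591.
x_1 = 591^2 mod 641 = 577.
x_2 = 577^2 mod 641 = 250.
x_3 = 250^2 mod 641 = 323.
x_4 = 323^2 mod 641 = 487.
x_5 = 487^2 mod 641 = 640.
x_6 = 640^2 mod 641 = 1.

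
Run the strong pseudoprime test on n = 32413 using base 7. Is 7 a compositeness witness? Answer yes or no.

no

n − 1 = 32412 = 2^2 · 8103, so s = 2 and d = 8103.
x_0 = 7^8103 mod 32413 = 26404.
x_0 is neither 1 nor 32412, so continue squaring.
x_1 = 26404^2 mod 32413 = 32412.
x_1 ≡ −1, so 7 is not a witness.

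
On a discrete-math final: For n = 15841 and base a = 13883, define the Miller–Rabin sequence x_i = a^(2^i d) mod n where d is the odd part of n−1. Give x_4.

n − 1 = 15840 = 2^5 · 495, so s = 5 and d = 495.
Repeated squaring mod 15841: 13883^1 ≡ 13883, 13883^2 ≡ 242, 13883^4 ≡ 11041, 13883^8 ≡ 7186, 13883^16 ≡ 12777, 13883^32 ≡ 10224, 13883^64 ≡ 11258, 13883^128 ≡ 14564, 13883^256 ≡ 14947.
495 = 256 + 128 + 64 + 32 + 8 + 4 + 2 + 1, so 13883^495 ≡ 14947·14564·11258·10224·7186·11041·242·13883 ≡ 11159 (mod 15841).
x_0 = 11159.
x_1 = 11159^2 mod 15841 = 13021.
x_2 = 13021^2 mod 15841 = 218.
x_3 = 218^2 mod 15841 = 1.
x_4 = 1^2 mod 15841 = 1.

1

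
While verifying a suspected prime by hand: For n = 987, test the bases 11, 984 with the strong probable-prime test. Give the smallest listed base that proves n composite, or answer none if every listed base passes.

11

n − 1 = 986 = 2^1 · 493, so s = 1 and d = 493.
Base 11: x_0 = 11^493 mod 987 = 851. x_0 ∉ {1, 986} and s = 1, so 11 is a Miller–Rabin witness and 987 is composite.
Base 984: x_0 = 984^493 mod 987 = 312. x_0 ∉ {1, 986} and s = 1, so 984 is a Miller–Rabin witness and 987 is composite.
The smallest witness among the given bases is 11.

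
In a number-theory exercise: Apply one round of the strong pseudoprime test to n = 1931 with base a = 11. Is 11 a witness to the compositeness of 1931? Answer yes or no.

no

n − 1 = 1930 = 2^1 · 965, so s = 1 and d = 965.
x_0 = 11^965 mod 1931 = 1.
x_0 = 1, so 11 is not a witness.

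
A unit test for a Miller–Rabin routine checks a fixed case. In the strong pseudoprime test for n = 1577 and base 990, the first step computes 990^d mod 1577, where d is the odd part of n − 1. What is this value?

86

n − 1 = 1576 = 2^3 · 197, so s = 3 and d = 197.
990^197 mod 1577 = 86.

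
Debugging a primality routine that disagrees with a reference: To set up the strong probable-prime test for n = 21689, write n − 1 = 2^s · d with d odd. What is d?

2711

Halving: 21688 → 10844 → 5422 → 2711; 2711 is odd.
So 21688 = 2^3 · 2711.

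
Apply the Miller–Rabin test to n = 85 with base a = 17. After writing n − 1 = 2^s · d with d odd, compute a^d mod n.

17

n − 1 = 84 = 2^2 · 21, so s = 2 and d = 21.
17^21 mod 85 = 17.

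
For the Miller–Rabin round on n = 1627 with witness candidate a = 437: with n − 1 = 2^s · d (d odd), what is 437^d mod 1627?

n − 1 = 1626 = 2^1 · 813, so s = 1 and d = 813.
Repeated squaring mod 1627: 437^1 ≡ 437, 437^2 ≡ 610, 437^4 ≡ 1144, 437^8 ≡ 628, 437^16 ≡ 650, 437^32 ≡ 1107, 437^64 ≡ 318, 437^128 ≡ 250, 437^256 ≡ 674, 437^512 ≡ 343.
813 = 512 + 256 + 32 + 8 + 4 + 1, so 437^813 ≡ 343·674·1107·628·1144·437 ≡ 1 (mod 1627).

1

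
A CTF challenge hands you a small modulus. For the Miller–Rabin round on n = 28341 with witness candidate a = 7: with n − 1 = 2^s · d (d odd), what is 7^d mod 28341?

n − 1 = 28340 = 2^2 · 7085, so s = 2 and d = 7085.
Repeated squaring mod 28341: 7^1 ≡ 7, 7^2 ≡ 49, 7^4 ≡ 2401, 7^8 ≡ 11578, 7^16 ≡ 25495, 7^32 ≡ 22531, 7^64 ≡ 1969, 7^128 ≡ 22585, 7^256 ≡ 907, 7^512 ≡ 760, 7^1024 ≡ 10780, 7^2048 ≡ 10300, 7^4096 ≡ 9637.
7085 = 4096 + 2048 + 512 + 256 + 128 + 32 + 8 + 4 + 1, so 7^7085 ≡ 9637·10300·760·907·22585·22531·11578·2401·7 ≡ 3955 (mod 28341).

3955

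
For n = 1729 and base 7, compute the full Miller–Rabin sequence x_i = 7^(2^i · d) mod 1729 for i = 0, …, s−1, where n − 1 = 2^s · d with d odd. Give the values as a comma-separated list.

343, 77, 742, 742, 742, 742

n − 1 = 1728 = 2^6 · 27, so s = 6 and d = 27.
x_0 = 7^27 mod 1729 = 343.
x_1 = 343^2 mod 1729 = 77.
x_2 = 77^2 mod 1729 = 742.
x_3 = 742^2 mod 1729 = 742.
x_4 = 742^2 mod 1729 = 742.
x_5 = 742^2 mod 1729 = 742.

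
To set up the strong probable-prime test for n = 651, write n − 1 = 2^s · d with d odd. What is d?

325

Halving: 650 → 325; 325 is odd.
So 650 = 2^1 · 325.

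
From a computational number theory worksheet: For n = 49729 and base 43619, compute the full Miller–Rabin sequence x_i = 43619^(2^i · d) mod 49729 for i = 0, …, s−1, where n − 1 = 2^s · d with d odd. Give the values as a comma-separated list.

n − 1 = 49728 = 2^6 · 777, so s = 6 and d = 777.
x_0 = 43619^777 mod 49729 = 30773.
x_1 = 30773^2 mod 49729 = 37911.
x_2 = 37911^2 mod 49729 = 26092.
x_3 = 26092^2 mod 49729 = 2454.
x_4 = 2454^2 mod 49729 = 4907.
x_5 = 4907^2 mod 49729 = 9813.

30773, 37911, 26092, 2454, 4907, 9813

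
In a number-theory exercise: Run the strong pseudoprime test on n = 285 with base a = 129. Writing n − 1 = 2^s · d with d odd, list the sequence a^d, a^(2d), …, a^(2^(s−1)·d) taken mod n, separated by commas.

n − 1 = 284 = 2^2 · 71, so s = 2 and d = 71.
x_0 = 129^71 mod 285 = 204.
x_1 = 204^2 mod 285 = 6.

204, 6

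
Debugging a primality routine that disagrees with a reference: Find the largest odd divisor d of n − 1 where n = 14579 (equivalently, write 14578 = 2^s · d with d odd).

7289

Halving: 14578 → 7289; 7289 is odd.
So 14578 = 2^1 · 7289.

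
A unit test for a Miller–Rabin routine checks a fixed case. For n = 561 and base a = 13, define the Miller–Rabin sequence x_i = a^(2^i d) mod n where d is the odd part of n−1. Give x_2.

n − 1 = 560 = 2^4 · 35, so s = 4 and d = 35.
x_0 = 13^35 mod 561 = 208.
x_1 = 208^2 mod 561 = 67.
x_2 = 67^2 mod 561 = 1.

1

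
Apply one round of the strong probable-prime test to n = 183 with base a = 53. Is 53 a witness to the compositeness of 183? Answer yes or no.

n − 1 = 182 = 2^1 · 91, so s = 1 and d = 91.
x_0 = 53^91 mod 183 = 8.
x_0 ∉ {1, 182} and s = 1, so 53 is a Miller–Rabin witness and 183 is composite.

yes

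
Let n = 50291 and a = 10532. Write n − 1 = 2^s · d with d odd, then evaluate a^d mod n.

n − 1 = 50290 = 2^1 · 25145, so s = 1 and d = 25145.
10532^25145 mod 50291 = 50290.

50290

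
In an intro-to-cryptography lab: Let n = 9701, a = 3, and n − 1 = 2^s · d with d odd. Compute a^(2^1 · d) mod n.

n − 1 = 9700 = 2^2 · 2425, so s = 2 and d = 2425.
Repeated squaring mod 9701: 3^1 ≡ 3, 3^2 ≡ 9, 3^4 ≡ 81, 3^8 ≡ 6561, 3^16 ≡ 3384, 3^32 ≡ 4276, 3^64 ≡ 7492, 3^128 ≡ 78, 3^256 ≡ 6084, 3^512 ≡ 5741, 3^1024 ≡ 4784, 3^2048 ≡ 1997.
2425 = 2048 + 256 + 64 + 32 + 16 + 8 + 1, so 3^2425 ≡ 1997·6084·7492·4276·3384·6561·3 ≡ 7678 (mod 9701).
x_0 = 7678.
x_1 = 7678^2 mod 9701 = 8408.

8408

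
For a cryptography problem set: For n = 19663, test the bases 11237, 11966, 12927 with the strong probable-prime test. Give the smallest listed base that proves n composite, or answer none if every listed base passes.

n − 1 = 19662 = 2^1 · 9831, so s = 1 and d = 9831.
Base 11237: x_0 = 11237^9831 mod 19663 = 1. x_0 = 1, so 11237 is not a witness.
Base 11966: x_0 = 11966^9831 mod 19663 = 7335. x_0 ∉ {1, 19662} and s = 1, so 11966 is a Miller–Rabin witness and 19663 is composite.
Base 12927: x_0 = 12927^9831 mod 19663 = 7083. x_0 ∉ {1, 19662} and s = 1, so 12927 is a Miller–Rabin witness and 19663 is composite.
The smallest witness among the given bases is 11966.

11966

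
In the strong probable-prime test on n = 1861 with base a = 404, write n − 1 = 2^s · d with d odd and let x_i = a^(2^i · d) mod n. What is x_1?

1

n − 1 = 1860 = 2^2 · 465, so s = 2 and d = 465.
x_0 = 404^465 mod 1861 = 1860.
x_1 = 1860^2 mod 1861 = 1.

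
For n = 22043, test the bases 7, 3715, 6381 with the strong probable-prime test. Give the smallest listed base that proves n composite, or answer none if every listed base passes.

n − 1 = 22042 = 2^1 · 11021, so s = 1 and d = 11021.
Base 7: x_0 = 7^11021 mod 22043 = 17535. x_0 ∉ {1, 22042} and s = 1, so 7 is a Miller–Rabin witness and 22043 is composite.
Base 3715: x_0 = 3715^11021 mod 22043 = 10356. x_0 ∉ {1, 22042} and s = 1, so 3715 is a Miller–Rabin witness and 22043 is composite.
Base 6381: x_0 = 6381^11021 mod 22043 = 14359. x_0 ∉ {1, 22042} and s = 1, so 6381 is a Miller–Rabin witness and 22043 is composite.
The smallest witness among the given bases is 7.

7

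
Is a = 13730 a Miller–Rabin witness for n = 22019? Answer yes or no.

n − 1 = 22018 = 2^1 · 11009, so s = 1 and d = 11009.
x_0 = 13730^11009 mod 22019 = 5561.
x_0 ∉ {1, 22018} and s = 1, so 13730 is a Miller–Rabin witness and 22019 is composite.

yes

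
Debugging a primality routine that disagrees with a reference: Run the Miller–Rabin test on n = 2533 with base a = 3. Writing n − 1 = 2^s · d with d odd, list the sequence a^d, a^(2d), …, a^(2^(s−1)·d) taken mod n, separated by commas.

286, 740

n − 1 = 2532 = 2^2 · 633, so s = 2 and d = 633.
x_0 = 3^633 mod 2533 = 286.
x_1 = 286^2 mod 2533 = 740.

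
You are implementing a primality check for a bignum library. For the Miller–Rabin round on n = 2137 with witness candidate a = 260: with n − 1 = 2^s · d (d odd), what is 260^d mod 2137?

n − 1 = 2136 = 2^3 · 267, so s = 3 and d = 267.
260^267 mod 2137 = 1.

1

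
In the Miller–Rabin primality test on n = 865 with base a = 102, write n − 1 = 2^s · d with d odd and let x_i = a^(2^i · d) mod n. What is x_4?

841

n − 1 = 864 = 2^5 · 27, so s = 5 and d = 27.
x_0 = 102^27 mod 865 = 578.
x_1 = 578^2 mod 865 = 194.
x_2 = 194^2 mod 865 = 441.
x_3 = 441^2 mod 865 = 721.
x_4 = 721^2 mod 865 = 841.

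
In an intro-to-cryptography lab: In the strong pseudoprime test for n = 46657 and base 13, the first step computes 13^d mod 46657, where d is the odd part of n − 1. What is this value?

35230

n − 1 = 46656 = 2^6 · 729, so s = 6 and d = 729.
Repeated squaring mod 46657: 13^1 ≡ 13, 13^2 ≡ 169, 13^4 ≡ 28561, 13^8 ≡ 26390, 13^16 ≡ 29718, 13^32 ≡ 35828, 13^64 ≡ 18200, 13^128 ≡ 21957, 13^256 ≡ 3068, 13^512 ≡ 34567.
729 = 512 + 128 + 64 + 16 + 8 + 1, so 13^729 ≡ 34567·21957·18200·29718·26390·13 ≡ 35230 (mod 46657).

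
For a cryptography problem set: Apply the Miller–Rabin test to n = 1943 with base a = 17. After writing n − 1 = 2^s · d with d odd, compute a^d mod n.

1375

n − 1 = 1942 = 2^1 · 971, so s = 1 and d = 971.
17^971 mod 1943 = 1375.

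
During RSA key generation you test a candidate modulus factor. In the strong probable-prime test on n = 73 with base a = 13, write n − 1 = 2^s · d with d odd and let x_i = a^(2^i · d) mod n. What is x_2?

72

n − 1 = 72 = 2^3 · 9, so s = 3 and d = 9.
x_0 = 13^9 mod 73 = 51.
x_1 = 51^2 mod 73 = 46.
x_2 = 46^2 mod 73 = 72.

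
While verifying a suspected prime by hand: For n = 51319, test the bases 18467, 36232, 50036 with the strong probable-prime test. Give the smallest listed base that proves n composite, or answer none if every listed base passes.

36232

n − 1 = 51318 = 2^1 · 25659, so s = 1 and d = 25659.
Base 18467: x_0 = 18467^25659 mod 51319 = 51318. x_0 = 51318 ≡ −1, so 18467 is not a witness.
Base 36232: x_0 = 36232^25659 mod 51319 = 12729. x_0 ∉ {1, 51318} and s = 1, so 36232 is a Miller–Rabin witness and 51319 is composite.
Base 50036: x_0 = 50036^25659 mod 51319 = 16873. x_0 ∉ {1, 51318} and s = 1, so 50036 is a Miller–Rabin witness and 51319 is composite.
The smallest witness among the given bases is 36232.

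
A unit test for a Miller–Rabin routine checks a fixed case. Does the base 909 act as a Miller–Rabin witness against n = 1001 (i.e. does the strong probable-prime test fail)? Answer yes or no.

n − 1 = 1000 = 2^3 · 125, so s = 3 and d = 125.
x_0 = 909^125 mod 1001 = 1000.
x_0 = 1000 ≡ −1, so 909 is not a witness.

no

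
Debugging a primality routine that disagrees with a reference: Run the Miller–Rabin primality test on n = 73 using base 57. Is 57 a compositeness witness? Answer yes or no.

no

n − 1 = 72 = 2^3 · 9, so s = 3 and d = 9.
By repeated squaring, 57^9 ≡ 72 (mod 73).
x_0 = 57^9 mod 73 = 72.
x_0 = 72 ≡ −1, so 57 is not a witness.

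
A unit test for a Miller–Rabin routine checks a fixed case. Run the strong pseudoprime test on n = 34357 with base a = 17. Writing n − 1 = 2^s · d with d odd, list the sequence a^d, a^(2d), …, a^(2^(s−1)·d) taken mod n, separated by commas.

n − 1 = 34356 = 2^2 · 8589, so s = 2 and d = 8589.
x_0 = 17^8589 mod 34357 = 12342.
x_1 = 12342^2 mod 34357 = 20383.

12342, 20383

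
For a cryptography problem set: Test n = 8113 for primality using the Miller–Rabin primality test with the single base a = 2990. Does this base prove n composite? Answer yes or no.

n − 1 = 8112 = 2^4 · 507, so s = 4 and d = 507.
By repeated squaring, 2990^507 ≡ 1 (mod 8113).
x_0 = 2990^507 mod 8113 = 1.
x_0 = 1, so 2990 is not a witness.

no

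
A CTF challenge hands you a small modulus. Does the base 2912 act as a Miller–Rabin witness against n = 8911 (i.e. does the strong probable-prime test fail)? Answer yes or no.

yes

n − 1 = 8910 = 2^1 · 4455, so s = 1 and d = 4455.
x_0 = 2912^4455 mod 8911 = 1540.
x_0 ∉ {1, 8910} and s = 1, so 2912 is a Miller–Rabin witness and 8911 is composite.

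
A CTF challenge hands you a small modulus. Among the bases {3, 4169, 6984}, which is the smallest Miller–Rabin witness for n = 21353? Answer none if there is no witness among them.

n − 1 = 21352 = 2^3 · 2669, so s = 3 and d = 2669.
Base 3: x_0 = 3^2669 mod 21353 = 18421. x_0 is neither 1 nor 21352, so continue squaring. x_1 = 18421^2 mod 21353 = 12718. x_2 = 12718^2 mod 21353 = 19902. Reached i = s−1 = 2 without hitting −1: 3 is a Miller–Rabin witness and 21353 is composite.
Base 4169: x_0 = 4169^2669 mod 21353 = 11160. x_0 is neither 1 nor 21352, so continue squaring. x_1 = 11160^2 mod 21353 = 14904. x_2 = 14904^2 mod 21353 = 15310. Reached i = s−1 = 2 without hitting −1: 4169 is a Miller–Rabin witness and 21353 is composite.
Base 6984: x_0 = 6984^2669 mod 21353 = 7951. x_0 is neither 1 nor 21352, so continue squaring. x_1 = 7951^2 mod 21353 = 13521. x_2 = 13521^2 mod 21353 = 14408. Reached i = s−1 = 2 without hitting −1: 6984 is a Miller–Rabin witness and 21353 is composite.
The smallest witness among the given bases is 3.

3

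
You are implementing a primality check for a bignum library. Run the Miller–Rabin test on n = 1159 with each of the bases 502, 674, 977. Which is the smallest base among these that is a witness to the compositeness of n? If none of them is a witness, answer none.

674

n − 1 = 1158 = 2^1 · 579, so s = 1 and d = 579.
Base 502: x_0 = 502^579 mod 1159 = 1158. x_0 = 1158 ≡ −1, so 502 is not a witness.
Base 674: x_0 = 674^579 mod 1159 = 102. x_0 ∉ {1, 1158} and s = 1, so 674 is a Miller–Rabin witness and 1159 is composite.
Base 977: x_0 = 977^579 mod 1159 = 550. x_0 ∉ {1, 1158} and s = 1, so 977 is a Miller–Rabin witness and 1159 is composite.
The smallest witness among the given bases is 674.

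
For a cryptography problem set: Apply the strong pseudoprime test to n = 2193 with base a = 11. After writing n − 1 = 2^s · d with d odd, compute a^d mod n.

1655

n − 1 = 2192 = 2^4 · 137, so s = 4 and d = 137.
11^137 mod 2193 = 1655.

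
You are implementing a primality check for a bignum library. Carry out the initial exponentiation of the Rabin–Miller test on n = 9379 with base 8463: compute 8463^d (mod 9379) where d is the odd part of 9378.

8848

n − 1 = 9378 = 2^1 · 4689, so s = 1 and d = 4689.
Repeated squaring mod 9379: 8463^1 ≡ 8463, 8463^2 ≡ 4325, 8463^4 ≡ 3899, 8463^8 ≡ 8221, 8463^16 ≡ 9146, 8463^32 ≡ 7394, 8463^64 ≡ 1045, 8463^128 ≡ 4061, 8463^256 ≡ 3439, 8463^512 ≡ 9181, 8463^1024 ≡ 1688, 8463^2048 ≡ 7507, 8463^4096 ≡ 6017.
4689 = 4096 + 512 + 64 + 16 + 1, so 8463^4689 ≡ 6017·9181·1045·9146·8463 ≡ 8848 (mod 9379).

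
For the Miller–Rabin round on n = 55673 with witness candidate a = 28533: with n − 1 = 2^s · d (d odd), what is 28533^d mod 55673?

7461

n − 1 = 55672 = 2^3 · 6959, so s = 3 and d = 6959.
28533^6959 mod 55673 = 7461.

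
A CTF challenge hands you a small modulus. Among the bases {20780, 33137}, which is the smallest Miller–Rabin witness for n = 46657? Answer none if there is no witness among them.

33137

n − 1 = 46656 = 2^6 · 729, so s = 6 and d = 729.
Base 20780: x_0 = 20780^729 mod 46657 = 41150. x_0 is neither 1 nor 46656, so continue squaring. x_1 = 41150^2 mod 46657 = 46656. x_1 ≡ −1, so 20780 is not a witness.
Base 33137: x_0 = 33137^729 mod 46657 = 5889. x_0 is neither 1 nor 46656, so continue squaring. x_1 = 5889^2 mod 46657 = 14170. x_2 = 14170^2 mod 46657 = 23829. x_3 = 23829^2 mod 46657 = 5551. x_4 = 5551^2 mod 46657 = 19981. x_5 = 19981^2 mod 46657 = 43069. Reached i = s−1 = 5 without hitting −1: 33137 is a Miller–Rabin witness and 46657 is composite.
The smallest witness among the given bases is 33137.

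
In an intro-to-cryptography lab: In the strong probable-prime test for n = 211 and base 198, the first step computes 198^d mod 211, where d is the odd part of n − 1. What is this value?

n − 1 = 210 = 2^1 · 105, so s = 1 and d = 105.
198^105 mod 211 = 210.

210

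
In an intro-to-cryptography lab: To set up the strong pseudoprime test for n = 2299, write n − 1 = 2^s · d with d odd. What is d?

1149

Halving: 2298 → 1149; 1149 is odd.
So 2298 = 2^1 · 1149.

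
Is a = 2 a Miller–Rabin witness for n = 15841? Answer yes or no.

n − 1 = 15840 = 2^5 · 495, so s = 5 and d = 495.
Repeated squaring mod 15841: 2^1 ≡ 2, 2^2 ≡ 4, 2^4 ≡ 16, 2^8 ≡ 256, 2^16 ≡ 2172, 2^32 ≡ 12807, 2^64 ≡ 1535, 2^128 ≡ 11757, 2^256 ≡ 14324.
495 = 256 + 128 + 64 + 32 + 8 + 4 + 2 + 1, so 2^495 ≡ 14324·11757·1535·12807·256·16·4·2 ≡ 1 (mod 15841).
x_0 = 2^495 mod 15841 = 1.
x_0 = 1, so 2 is not a witness.

no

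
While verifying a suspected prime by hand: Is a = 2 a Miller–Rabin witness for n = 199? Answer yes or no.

no

n − 1 = 198 = 2^1 · 99, so s = 1 and d = 99.
Repeated squaring mod 199: 2^1 ≡ 2, 2^2 ≡ 4, 2^4 ≡ 16, 2^8 ≡ 57, 2^16 ≡ 65, 2^32 ≡ 46, 2^64 ≡ 126.
99 = 64 + 32 + 2 + 1, so 2^99 ≡ 126·46·4·2 ≡ 1 (mod 199).
x_0 = 2^99 mod 199 = 1.
x_0 = 1, so 2 is not a witness.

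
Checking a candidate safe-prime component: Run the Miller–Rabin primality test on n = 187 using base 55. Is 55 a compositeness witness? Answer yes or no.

yes

n − 1 = 186 = 2^1 · 93, so s = 1 and d = 93.
By repeated squaring, 55^93 ≡ 55 (mod 187).
x_0 = 55^93 mod 187 = 55.
x_0 ∉ {1, 186} and s = 1, so 55 is a Miller–Rabin witness and 187 is composite.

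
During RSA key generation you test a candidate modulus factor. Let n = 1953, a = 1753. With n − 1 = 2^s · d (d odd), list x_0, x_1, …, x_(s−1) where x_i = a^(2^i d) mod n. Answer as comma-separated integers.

1753, 940, 844, 1444, 1285

n − 1 = 1952 = 2^5 · 61, so s = 5 and d = 61.
x_0 = 1753^61 mod 1953 = 1753.
x_1 = 1753^2 mod 1953 = 940.
x_2 = 940^2 mod 1953 = 844.
x_3 = 844^2 mod 1953 = 1444.
x_4 = 1444^2 mod 1953 = 1285.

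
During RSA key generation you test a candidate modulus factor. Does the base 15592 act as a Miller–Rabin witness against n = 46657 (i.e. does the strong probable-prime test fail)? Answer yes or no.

n − 1 = 46656 = 2^6 · 729, so s = 6 and d = 729.
x_0 = 15592^729 mod 46657 = 30334.
x_0 is neither 1 nor 46656, so continue squaring.
x_1 = 30334^2 mod 46657 = 28859.
x_2 = 28859^2 mod 46657 = 14431.
x_3 = 14431^2 mod 46657 = 23570.
x_4 = 23570^2 mod 46657 = 1.
x_4 = 1 but x_3 ≠ ±1, a nontrivial square root of 1 — 15592 is a witness and 46657 is composite.

yes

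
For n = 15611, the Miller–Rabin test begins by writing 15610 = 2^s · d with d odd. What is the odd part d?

7805

Halving: 15610 → 7805; 7805 is odd.
So 15610 = 2^1 · 7805.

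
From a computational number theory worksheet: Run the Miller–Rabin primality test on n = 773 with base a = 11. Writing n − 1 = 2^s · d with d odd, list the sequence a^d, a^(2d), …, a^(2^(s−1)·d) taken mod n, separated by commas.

n − 1 = 772 = 2^2 · 193, so s = 2 and d = 193.
x_0 = 11^193 mod 773 = 772.
x_1 = 772^2 mod 773 = 1.

772, 1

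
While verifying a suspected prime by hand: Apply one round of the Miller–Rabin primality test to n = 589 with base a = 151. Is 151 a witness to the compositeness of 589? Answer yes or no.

yes

n − 1 = 588 = 2^2 · 147, so s = 2 and d = 147.
x_0 = 151^147 mod 589 = 170.
x_0 is neither 1 nor 588, so continue squaring.
x_1 = 170^2 mod 589 = 39.
Reached i = s−1 = 1 without hitting −1: 151 is a Miller–Rabin witness and 589 is composite.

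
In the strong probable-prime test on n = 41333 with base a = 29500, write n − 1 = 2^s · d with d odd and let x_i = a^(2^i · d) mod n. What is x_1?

1

n − 1 = 41332 = 2^2 · 10333, so s = 2 and d = 10333.
Repeated squaring mod 41333: 29500^1 ≡ 29500, 29500^2 ≡ 25018, 29500^4 ≡ 36038, 29500^8 ≡ 13251, 29500^16 ≡ 6417, 29500^32 ≡ 10221, 29500^64 ≡ 20350, 29500^128 ≡ 7173, 29500^256 ≡ 33677, 29500^512 ≡ 4142, 29500^1024 ≡ 2969, 29500^2048 ≡ 11032, 29500^4096 ≡ 20672, 29500^8192 ≡ 31030.
10333 = 8192 + 2048 + 64 + 16 + 8 + 4 + 1, so 29500^10333 ≡ 31030·11032·20350·6417·13251·36038·29500 ≡ 41332 (mod 41333).
x_0 = 41332.
x_1 = 41332^2 mod 41333 = 1.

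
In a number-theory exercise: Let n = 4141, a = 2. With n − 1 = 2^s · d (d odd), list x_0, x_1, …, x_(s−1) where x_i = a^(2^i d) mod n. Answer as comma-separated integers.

n − 1 = 4140 = 2^2 · 1035, so s = 2 and d = 1035.
x_0 = 2^1035 mod 4141 = 2059.
x_1 = 2059^2 mod 4141 = 3238.

2059, 3238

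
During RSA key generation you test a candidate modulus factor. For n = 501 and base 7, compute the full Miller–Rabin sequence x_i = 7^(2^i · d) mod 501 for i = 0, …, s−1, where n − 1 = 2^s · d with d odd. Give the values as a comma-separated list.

406, 7

n − 1 = 500 = 2^2 · 125, so s = 2 and d = 125.
x_0 = 7^125 mod 501 = 406.
x_1 = 406^2 mod 501 = 7.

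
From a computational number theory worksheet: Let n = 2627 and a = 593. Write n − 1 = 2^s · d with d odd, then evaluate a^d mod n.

1851

n − 1 = 2626 = 2^1 · 1313, so s = 1 and d = 1313.
593^1313 mod 2627 = 1851.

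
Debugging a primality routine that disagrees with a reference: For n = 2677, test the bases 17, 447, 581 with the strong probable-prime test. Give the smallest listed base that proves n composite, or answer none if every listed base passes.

none

n − 1 = 2676 = 2^2 · 669, so s = 2 and d = 669.
Base 17: x_0 = 17^669 mod 2677 = 1. x_0 = 1, so 17 is not a witness.
Base 447: x_0 = 447^669 mod 2677 = 2676. x_0 = 2676 ≡ −1, so 447 is not a witness.
Base 581: x_0 = 581^669 mod 2677 = 550. x_0 is neither 1 nor 2676, so continue squaring. x_1 = 550^2 mod 2677 = 2676. x_1 ≡ −1, so 581 is not a witness.
No listed base is a witness for 2677.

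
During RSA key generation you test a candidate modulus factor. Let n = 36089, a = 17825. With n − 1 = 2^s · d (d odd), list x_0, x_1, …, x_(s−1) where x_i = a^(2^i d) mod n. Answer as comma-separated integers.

35348, 7746, 20598

n − 1 = 36088 = 2^3 · 4511, so s = 3 and d = 4511.
x_0 = 17825^4511 mod 36089 = 35348.
x_1 = 35348^2 mod 36089 = 7746.
x_2 = 7746^2 mod 36089 = 20598.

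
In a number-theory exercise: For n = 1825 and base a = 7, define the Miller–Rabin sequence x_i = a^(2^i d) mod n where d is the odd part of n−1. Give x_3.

1

n − 1 = 1824 = 2^5 · 57, so s = 5 and d = 57.
x_0 = 7^57 mod 1825 = 1032.
x_1 = 1032^2 mod 1825 = 1049.
x_2 = 1049^2 mod 1825 = 1751.
x_3 = 1751^2 mod 1825 = 1.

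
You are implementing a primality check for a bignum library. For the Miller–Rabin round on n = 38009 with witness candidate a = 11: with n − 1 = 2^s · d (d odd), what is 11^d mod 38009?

n − 1 = 38008 = 2^3 · 4751, so s = 3 and d = 4751.
11^4751 mod 38009 = 24459.

24459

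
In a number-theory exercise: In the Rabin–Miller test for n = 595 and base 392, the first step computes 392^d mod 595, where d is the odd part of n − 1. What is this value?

392

n − 1 = 594 = 2^1 · 297, so s = 1 and d = 297.
392^297 mod 595 = 392.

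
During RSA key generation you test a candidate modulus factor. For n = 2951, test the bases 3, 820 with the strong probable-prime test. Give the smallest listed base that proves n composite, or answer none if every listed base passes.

3

n − 1 = 2950 = 2^1 · 1475, so s = 1 and d = 1475.
Base 3: x_0 = 3^1475 mod 2951 = 48. x_0 ∉ {1, 2950} and s = 1, so 3 is a Miller–Rabin witness and 2951 is composite.
Base 820: x_0 = 820^1475 mod 2951 = 2367. x_0 ∉ {1, 2950} and s = 1, so 820 is a Miller–Rabin witness and 2951 is composite.
The smallest witness among the given bases is 3.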